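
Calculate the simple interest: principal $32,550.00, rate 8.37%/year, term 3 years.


Formula: I = P * r * t
Substituting: I = $32,550.00 * 0.0837 * 3
Step: I = $32,550.00 * 0.2511
I = $8,173.31

$8,173.31


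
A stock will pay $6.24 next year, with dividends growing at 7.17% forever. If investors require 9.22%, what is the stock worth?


Formula: P = D1 / (r - g)
Spread: r - g = 0.0922 - 0.0717 = 0.0205
Substituting: P = $6.24 / 0.0205
P = $304.39

$304.39


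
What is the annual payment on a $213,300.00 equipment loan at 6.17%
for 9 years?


Formula: PMT = PV * r / (1 - (1+r)^(-n))
Denominator: 1 - (1 + 0.0617)^(-9) = 0.416577
Numerator: $213,300.00 * 0.0617 = 13160.61
PMT = 13160.61 / 0.416577 = $31,592.27

$31,592.27


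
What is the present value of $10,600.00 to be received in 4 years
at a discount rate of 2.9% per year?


Formula: PV = FV / (1 + r)^n
Substituting: PV = $10,600.00 / (1 + 0.029)^4
Discount factor: (1.029)^4 = 1.121144
PV = $10,600.00 / 1.121144 = $9,454.63

$9,454.63


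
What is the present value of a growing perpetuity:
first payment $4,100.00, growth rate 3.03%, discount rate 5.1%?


Formula: PV = C / (r - g)
Spread: r - g = 0.051 - 0.0303 = 0.0207
Substituting: PV = $4,100.00 / 0.0207
PV = $198,067.63

$198,067.63


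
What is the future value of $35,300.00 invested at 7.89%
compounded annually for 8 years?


Formula: FV = P * (1 + r)^n
Substituting: FV = $35,300.00 * (1 + 0.0789)^8
Growth factor: (1.0789)^8 = 1.835902
FV = $35,300.00 * 1.835902 = $64,807.35

$64,807.35


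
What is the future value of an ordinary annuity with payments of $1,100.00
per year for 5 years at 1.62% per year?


Formula: FV = PMT * ((1+r)^n - 1) / r
Growth factor: (1 + 0.0162)^5 = 1.083667
Numerator: 1.083667 - 1 = 0.083667
FV = $1,100.00 * 0.083667 / 0.0162 = $5,681.11

$5,681.11


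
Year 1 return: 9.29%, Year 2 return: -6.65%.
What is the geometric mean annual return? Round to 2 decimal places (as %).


Formula: Geometric mean = ((1+r1)*(1+r2))^(1/2) - 1
Product: (1 + 0.0929) * (1 + -0.0665) = 1.0929 * 0.9335 = 1.020222
Square root: 1.020222^0.5 = 1.01006
Geometric mean = 1.01006 - 1 = 0.01006
As percentage: 1.01%

1.01%


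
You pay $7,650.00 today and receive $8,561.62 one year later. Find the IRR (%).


Formula: IRR = C1/C0 - 1
Substituting: IRR = $8,561.62 / $7,650.00 - 1
Ratio: 1.119166 - 1 = 0.119166
IRR = 11.9166%

11.9166%


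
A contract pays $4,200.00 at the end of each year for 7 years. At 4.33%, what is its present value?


Formula: PV = PMT * (1 - (1+r)^(-n)) / r
Discount factor: (1 + 0.0433)^(-7) = 0.743251
Bracket: 1 - 0.743251 = 0.256749
PV = $4,200.00 * 0.256749 / 0.0433 = $24,904.05

$24,904.05


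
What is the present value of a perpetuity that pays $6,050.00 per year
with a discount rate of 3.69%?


Formula: PV = C / r
Substituting: PV = $6,050.00 / 0.0369
PV = $163,956.64

$163,956.64


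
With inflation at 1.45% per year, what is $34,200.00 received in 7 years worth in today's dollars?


Formula: Real value = nominal / (1 + inflation)^years
Price level: (1 + 0.0145)^7 = 1.106024
Real value = $34,200.00 / 1.106024 = $30,921.58

$30,921.58


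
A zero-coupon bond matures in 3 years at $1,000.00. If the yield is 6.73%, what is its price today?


Formula: Price = FV / (1 + r)^n
Substituting: Price = $1,000.00 / (1 + 0.0673)^3
Discount factor: (1.0673)^3 = 1.215793
Price = $1,000.00 / 1.215793 = $822.51

$822.51


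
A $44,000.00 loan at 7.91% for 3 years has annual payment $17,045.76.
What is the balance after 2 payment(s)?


Formula: Balance = PV*(1+r)^k - PMT*((1+r)^k - 1)/r
Growth: (1 + 0.0791)^2 = 1.164457
Accumulated factor: ((1+r)^k - 1)/r = 2.0791
Balance = $44,000.00 * 1.164457 - $17,045.76 * 2.0791
Balance = $15,796.26

$15,796.26


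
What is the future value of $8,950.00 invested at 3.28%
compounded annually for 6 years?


Formula: FV = P * (1 + r)^n
Substituting: FV = $8,950.00 * (1 + 0.0328)^6
Growth factor: (1.0328)^6 = 1.213661
FV = $8,950.00 * 1.213661 = $10,862.27

$10,862.27


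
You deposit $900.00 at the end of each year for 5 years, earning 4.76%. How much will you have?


Formula: FV = PMT * ((1+r)^n - 1) / r
Growth factor: (1 + 0.0476)^5 = 1.261762
Numerator: 1.261762 - 1 = 0.261762
FV = $900.00 * 0.261762 / 0.0476 = $4,949.28

$4,949.28


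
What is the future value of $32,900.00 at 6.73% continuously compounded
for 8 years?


Formula: FV = P * e^(r*t)
Exponent: r*t = 0.0673 * 8 = 0.5384
e^(0.5384) = 1.713263
FV = $32,900.00 * 1.713263 = $56,366.37

$56,366.37


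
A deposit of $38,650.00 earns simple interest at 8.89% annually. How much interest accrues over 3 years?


Formula: I = P * r * t
Substituting: I = $38,650.00 * 0.0889 * 3
Step: I = $38,650.00 * 0.2667
I = $10,307.96

$10,307.96


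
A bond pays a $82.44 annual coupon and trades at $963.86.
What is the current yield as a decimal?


Formula: Current yield = annual coupon / price
Substituting: CY = $82.44 / $963.86
CY = 0.085531

0.085531


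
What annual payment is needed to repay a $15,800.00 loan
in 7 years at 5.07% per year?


Formula: PMT = PV * r / (1 - (1+r)^(-n))
Denominator: 1 - (1 + 0.0507)^(-7) = 0.292626
Numerator: $15,800.00 * 0.0507 = 801.06
PMT = 801.06 / 0.292626 = $2,737.48

$2,737.48


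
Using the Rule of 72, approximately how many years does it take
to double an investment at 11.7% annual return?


Formula: Years ≈ 72 / r
Substituting: Years ≈ 72 / 11.7
Years ≈ 6.2

6.2 years


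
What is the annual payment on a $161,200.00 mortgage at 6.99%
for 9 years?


Formula: PMT = PV * r / (1 - (1+r)^(-n))
Denominator: 1 - (1 + 0.0699)^(-9) = 0.455609
Numerator: $161,200.00 * 0.0699 = 11267.88
PMT = 11267.88 / 0.455609 = $24,731.49

$24,731.49


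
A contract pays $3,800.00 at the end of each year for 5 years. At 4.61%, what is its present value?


Formula: PV = PMT * (1 - (1+r)^(-n)) / r
Discount factor: (1 + 0.0461)^(-5) = 0.798241
Bracket: 1 - 0.798241 = 0.201759
PV = $3,800.00 * 0.201759 / 0.0461 = $16,630.90

$16,630.90


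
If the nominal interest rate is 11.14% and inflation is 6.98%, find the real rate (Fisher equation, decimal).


Formula: (1 + r_real) = (1 + r_nom) / (1 + inflation)
Substituting: (1 + r_real) = 1.1114 / 1.0698
(1 + r_real) = 1.038886
r_real = 1.038886 - 1 = 0.038886

0.038886


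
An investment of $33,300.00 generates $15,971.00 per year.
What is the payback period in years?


Formula: Payback = investment / annual cash flow
Substituting: Payback = $33,300.00 / $15,971.00
Payback = 2.085 years

2.085 years


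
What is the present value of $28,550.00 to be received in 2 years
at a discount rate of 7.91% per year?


Formula: PV = FV / (1 + r)^n
Substituting: PV = $28,550.00 / (1 + 0.0791)^2
Discount factor: (1.0791)^2 = 1.164457
PV = $28,550.00 / 1.164457 = $24,517.87

$24,517.87


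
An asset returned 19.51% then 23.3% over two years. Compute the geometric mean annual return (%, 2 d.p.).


Formula: Geometric mean = ((1+r1)*(1+r2))^(1/2) - 1
Product: (1 + 0.1951) * (1 + 0.233) = 1.1951 * 1.233 = 1.473558
Square root: 1.473558^0.5 = 1.213902
Geometric mean = 1.213902 - 1 = 0.213902
As percentage: 21.39%

21.39%


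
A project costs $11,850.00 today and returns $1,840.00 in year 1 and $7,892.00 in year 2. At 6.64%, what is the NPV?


Formula: NPV = C0 + C1/(1+r) + C2/(1+r)^2
Discount C1: $1,840.00 / (1 + 0.0664) = $1,725.43
Discount C2: $7,892.00 / (1 + 0.0664)^2 = $6,939.80
NPV = -$11,850.00 + $1,725.43 + $6,939.80 = -$3,184.77

-$3,184.77


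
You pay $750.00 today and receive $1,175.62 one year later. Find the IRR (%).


Formula: IRR = C1/C0 - 1
Substituting: IRR = $1,175.62 / $750.00 - 1
Ratio: 1.567493 - 1 = 0.567493
IRR = 56.7493%

56.7493%


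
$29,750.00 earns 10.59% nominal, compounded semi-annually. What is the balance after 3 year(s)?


Formula: FV = P * (1 + r/m)^(m*t)
Period rate: r/m = 0.1059 / 2 = 0.05295
Total periods: m*t = 2 * 3 = 6
Growth factor: (1 + 0.05295)^6 = 1.362845
FV = $29,750.00 * 1.362845 = $40,544.64

$40,544.64


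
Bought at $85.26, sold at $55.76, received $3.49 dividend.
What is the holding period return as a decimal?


Formula: HPR = (P1 - P0 + D) / P0
Gain: $55.76 - $85.26 + $3.49 = -$26.01
HPR = -$26.01 / $85.26 = -0.3051

-0.3051


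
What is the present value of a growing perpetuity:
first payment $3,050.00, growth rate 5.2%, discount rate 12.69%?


Formula: PV = C / (r - g)
Spread: r - g = 0.1269 - 0.052 = 0.0749
Substituting: PV = $3,050.00 / 0.0749
PV = $40,720.96

$40,720.96


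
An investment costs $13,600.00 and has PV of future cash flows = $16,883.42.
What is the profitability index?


Formula: PI = PV(cash flows) / initial investment
Substituting: PI = $16,883.42 / $13,600.00
PI = 1.2414

1.2414


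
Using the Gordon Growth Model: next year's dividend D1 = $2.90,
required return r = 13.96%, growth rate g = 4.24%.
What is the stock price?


Formula: P = D1 / (r - g)
Spread: r - g = 0.1396 - 0.0424 = 0.0972
Substituting: P = $2.90 / 0.0972
P = $29.84

$29.84


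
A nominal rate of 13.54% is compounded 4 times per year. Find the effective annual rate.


Formula: EAR = (1 + r/m)^m - 1
Period rate: r/m = 0.1354 / 4 = 0.03385
Compounding: (1 + 0.03385)^4 = 1.142431
EAR = 1.142431 - 1 = 0.142431

0.142431


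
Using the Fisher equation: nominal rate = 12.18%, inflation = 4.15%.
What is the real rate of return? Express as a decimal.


Formula: (1 + r_real) = (1 + r_nom) / (1 + inflation)
Substituting: (1 + r_real) = 1.1218 / 1.0415
(1 + r_real) = 1.0771
r_real = 1.0771 - 1 = 0.0771

0.0771


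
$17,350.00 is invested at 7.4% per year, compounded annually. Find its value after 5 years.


Formula: FV = P * (1 + r)^n
Substituting: FV = $17,350.00 * (1 + 0.074)^5
Growth factor: (1.074)^5 = 1.428964
FV = $17,350.00 * 1.428964 = $24,792.53

$24,792.53


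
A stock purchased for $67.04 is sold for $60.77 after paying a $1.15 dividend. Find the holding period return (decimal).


Formula: HPR = (P1 - P0 + D) / P0
Gain: $60.77 - $67.04 + $1.15 = -$5.12
HPR = -$5.12 / $67.04 = -0.0764

-0.0764


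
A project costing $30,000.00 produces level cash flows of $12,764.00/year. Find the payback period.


Formula: Payback = investment / annual cash flow
Substituting: Payback = $30,000.00 / $12,764.00
Payback = 2.3504 years

2.3504 years


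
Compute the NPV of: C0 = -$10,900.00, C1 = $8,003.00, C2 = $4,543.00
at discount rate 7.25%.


Formula: NPV = C0 + C1/(1+r) + C2/(1+r)^2
Discount C1: $8,003.00 / (1 + 0.0725) = $7,462.00
Discount C2: $4,543.00 / (1 + 0.0725)^2 = $3,949.55
NPV = -$10,900.00 + $7,462.00 + $3,949.55 = $511.56

$511.56


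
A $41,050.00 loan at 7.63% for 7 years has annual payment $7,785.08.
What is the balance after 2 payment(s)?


Formula: Balance = PV*(1+r)^k - PMT*((1+r)^k - 1)/r
Growth: (1 + 0.0763)^2 = 1.158422
Accumulated factor: ((1+r)^k - 1)/r = 2.0763
Balance = $41,050.00 * 1.158422 - $7,785.08 * 2.0763
Balance = $31,389.05

$31,389.05


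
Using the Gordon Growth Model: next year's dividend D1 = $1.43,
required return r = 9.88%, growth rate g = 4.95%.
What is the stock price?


Formula: P = D1 / (r - g)
Spread: r - g = 0.0988 - 0.0495 = 0.0493
Substituting: P = $1.43 / 0.0493
P = $29.01

$29.01


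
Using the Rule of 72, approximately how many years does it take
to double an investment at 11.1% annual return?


Formula: Years ≈ 72 / r
Substituting: Years ≈ 72 / 11.1
Years ≈ 6.5

6.5 years


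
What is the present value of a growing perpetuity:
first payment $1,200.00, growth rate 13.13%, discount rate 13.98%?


Formula: PV = C / (r - g)
Spread: r - g = 0.1398 - 0.1313 = 0.0085
Substituting: PV = $1,200.00 / 0.0085
PV = $141,176.47

$141,176.47


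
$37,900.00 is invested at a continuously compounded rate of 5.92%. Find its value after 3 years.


Formula: FV = P * e^(r*t)
Exponent: r*t = 0.0592 * 3 = 0.1776
e^(0.1776) = 1.194347
FV = $37,900.00 * 1.194347 = $45,265.77

$45,265.77


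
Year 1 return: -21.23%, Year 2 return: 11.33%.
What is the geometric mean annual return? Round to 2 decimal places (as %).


Formula: Geometric mean = ((1+r1)*(1+r2))^(1/2) - 1
Product: (1 + -0.2123) * (1 + 0.1133) = 0.7877 * 1.1133 = 0.876946
Square root: 0.876946^0.5 = 0.936454
Geometric mean = 0.936454 - 1 = -0.063546
As percentage: -6.35%

-6.35%


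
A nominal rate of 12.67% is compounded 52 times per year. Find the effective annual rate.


Formula: EAR = (1 + r/m)^m - 1
Period rate: r/m = 0.1267 / 52 = 0.002437
Compounding: (1 + 0.002437)^52 = 1.134902
EAR = 1.134902 - 1 = 0.134902

0.134902


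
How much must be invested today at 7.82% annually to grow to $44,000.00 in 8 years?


Formula: PV = FV / (1 + r)^n
Substituting: PV = $44,000.00 / (1 + 0.0782)^8
Discount factor: (1.0782)^8 = 1.826395
PV = $44,000.00 / 1.826395 = $24,091.18

$24,091.18


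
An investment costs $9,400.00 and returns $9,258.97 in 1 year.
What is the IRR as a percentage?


Formula: IRR = C1/C0 - 1
Substituting: IRR = $9,258.97 / $9,400.00 - 1
Ratio: 0.984997 - 1 = -0.015003
IRR = -1.5003%

-1.5003%


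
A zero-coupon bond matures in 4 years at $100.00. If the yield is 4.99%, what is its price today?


Formula: Price = FV / (1 + r)^n
Substituting: Price = $100.00 / (1 + 0.0499)^4
Discount factor: (1.0499)^4 = 1.215043
Price = $100.00 / 1.215043 = $82.30

$82.30


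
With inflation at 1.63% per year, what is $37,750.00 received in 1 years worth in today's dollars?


Formula: Real value = nominal / (1 + inflation)^years
Price level: (1 + 0.0163)^1 = 1.0163
Real value = $37,750.00 / 1.0163 = $37,144.54

$37,144.54


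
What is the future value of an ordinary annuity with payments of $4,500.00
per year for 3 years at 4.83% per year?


Formula: FV = PMT * ((1+r)^n - 1) / r
Growth factor: (1 + 0.0483)^3 = 1.152011
Numerator: 1.152011 - 1 = 0.152011
FV = $4,500.00 * 0.152011 / 0.0483 = $14,162.55

$14,162.55


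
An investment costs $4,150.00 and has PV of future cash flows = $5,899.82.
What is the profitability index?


Formula: PI = PV(cash flows) / initial investment
Substituting: PI = $5,899.82 / $4,150.00
PI = 1.4216

1.4216


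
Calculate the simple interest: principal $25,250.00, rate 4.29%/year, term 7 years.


Formula: I = P * r * t
Substituting: I = $25,250.00 * 0.0429 * 7
Step: I = $25,250.00 * 0.3003
I = $7,582.58

$7,582.58


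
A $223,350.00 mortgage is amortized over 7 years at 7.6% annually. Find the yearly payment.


Formula: PMT = PV * r / (1 - (1+r)^(-n))
Denominator: 1 - (1 + 0.076)^(-7) = 0.401155
Numerator: $223,350.00 * 0.076 = 16974.6
PMT = 16974.6 / 0.401155 = $42,314.27

$42,314.27


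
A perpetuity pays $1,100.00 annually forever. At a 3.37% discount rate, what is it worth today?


Formula: PV = C / r
Substituting: PV = $1,100.00 / 0.0337
PV = $32,640.95

$32,640.95


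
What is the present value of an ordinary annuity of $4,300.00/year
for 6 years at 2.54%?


Formula: PV = PMT * (1 - (1+r)^(-n)) / r
Discount factor: (1 + 0.0254)^(-6) = 0.860281
Bracket: 1 - 0.860281 = 0.139719
PV = $4,300.00 * 0.139719 / 0.0254 = $23,653.29

$23,653.29


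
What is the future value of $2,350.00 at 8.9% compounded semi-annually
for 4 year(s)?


Formula: FV = P * (1 + r/m)^(m*t)
Period rate: r/m = 0.089 / 2 = 0.0445
Total periods: m*t = 2 * 4 = 8
Growth factor: (1 + 0.0445)^8 = 1.416666
FV = $2,350.00 * 1.416666 = $3,329.17

$3,329.17


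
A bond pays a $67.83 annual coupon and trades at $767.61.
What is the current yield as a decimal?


Formula: Current yield = annual coupon / price
Substituting: CY = $67.83 / $767.61
CY = 0.088365

0.088365


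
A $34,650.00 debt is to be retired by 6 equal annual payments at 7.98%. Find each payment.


Formula: PMT = PV * r / (1 - (1+r)^(-n))
Denominator: 1 - (1 + 0.0798)^(-6) = 0.36913
Numerator: $34,650.00 * 0.0798 = 2765.07
PMT = 2765.07 / 0.36913 = $7,490.78

$7,490.78


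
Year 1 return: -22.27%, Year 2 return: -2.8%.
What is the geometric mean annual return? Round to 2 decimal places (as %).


Formula: Geometric mean = ((1+r1)*(1+r2))^(1/2) - 1
Product: (1 + -0.2227) * (1 + -0.028) = 0.7773 * 0.972 = 0.755536
Square root: 0.755536^0.5 = 0.869216
Geometric mean = 0.869216 - 1 = -0.130784
As percentage: -13.08%

-13.08%


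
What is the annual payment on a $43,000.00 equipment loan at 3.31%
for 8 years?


Formula: PMT = PV * r / (1 - (1+r)^(-n))
Denominator: 1 - (1 + 0.0331)^(-8) = 0.229343
Numerator: $43,000.00 * 0.0331 = 1423.3
PMT = 1423.3 / 0.229343 = $6,205.99

$6,205.99


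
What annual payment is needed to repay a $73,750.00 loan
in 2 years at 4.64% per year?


Formula: PMT = PV * r / (1 - (1+r)^(-n))
Denominator: 1 - (1 + 0.0464)^(-2) = 0.086719
Numerator: $73,750.00 * 0.0464 = 3422.0
PMT = 3422.0 / 0.086719 = $39,460.90

$39,460.90


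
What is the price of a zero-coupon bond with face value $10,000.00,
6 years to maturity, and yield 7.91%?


Formula: Price = FV / (1 + r)^n
Substituting: Price = $10,000.00 / (1 + 0.0791)^6
Discount factor: (1.0791)^6 = 1.578956
Price = $10,000.00 / 1.578956 = $6,333.30

$6,333.30


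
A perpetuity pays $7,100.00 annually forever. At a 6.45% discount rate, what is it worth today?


Formula: PV = C / r
Substituting: PV = $7,100.00 / 0.0645
PV = $110,077.52

$110,077.52


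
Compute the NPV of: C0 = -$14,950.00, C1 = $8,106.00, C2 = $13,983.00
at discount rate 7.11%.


Formula: NPV = C0 + C1/(1+r) + C2/(1+r)^2
Discount C1: $8,106.00 / (1 + 0.0711) = $7,567.92
Discount C2: $13,983.00 / (1 + 0.0711)^2 = $12,188.22
NPV = -$14,950.00 + $7,567.92 + $12,188.22 = $4,806.14

$4,806.14


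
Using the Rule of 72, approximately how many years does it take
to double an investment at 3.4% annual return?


Formula: Years ≈ 72 / r
Substituting: Years ≈ 72 / 3.4
Years ≈ 21.2

21.2 years


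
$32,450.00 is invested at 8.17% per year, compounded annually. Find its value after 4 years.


Formula: FV = P * (1 + r)^n
Substituting: FV = $32,450.00 * (1 + 0.0817)^4
Growth factor: (1.0817)^4 = 1.369075
FV = $32,450.00 * 1.369075 = $44,426.49

$44,426.49


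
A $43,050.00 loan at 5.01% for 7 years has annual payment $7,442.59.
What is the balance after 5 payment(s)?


Formula: Balance = PV*(1+r)^k - PMT*((1+r)^k - 1)/r
Growth: (1 + 0.0501)^5 = 1.276889
Accumulated factor: ((1+r)^k - 1)/r = 5.526735
Balance = $43,050.00 * 1.276889 - $7,442.59 * 5.526735
Balance = $13,836.87

$13,836.87


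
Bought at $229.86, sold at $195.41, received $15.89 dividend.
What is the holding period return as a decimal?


Formula: HPR = (P1 - P0 + D) / P0
Gain: $195.41 - $229.86 + $15.89 = -$18.56
HPR = -$18.56 / $229.86 = -0.0807

-0.0807


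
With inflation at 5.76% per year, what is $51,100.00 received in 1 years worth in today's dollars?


Formula: Real value = nominal / (1 + inflation)^years
Price level: (1 + 0.0576)^1 = 1.0576
Real value = $51,100.00 / 1.0576 = $48,316.94

$48,316.94


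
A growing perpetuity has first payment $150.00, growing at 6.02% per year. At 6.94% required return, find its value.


Formula: PV = C / (r - g)
Spread: r - g = 0.0694 - 0.0602 = 0.0092
Substituting: PV = $150.00 / 0.0092
PV = $16,304.35

$16,304.35


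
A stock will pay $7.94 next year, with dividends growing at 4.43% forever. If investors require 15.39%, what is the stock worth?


Formula: P = D1 / (r - g)
Spread: r - g = 0.1539 - 0.0443 = 0.1096
Substituting: P = $7.94 / 0.1096
P = $72.45

$72.45


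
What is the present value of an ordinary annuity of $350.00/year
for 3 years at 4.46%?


Formula: PV = PMT * (1 - (1+r)^(-n)) / r
Discount factor: (1 + 0.0446)^(-3) = 0.877304
Bracket: 1 - 0.877304 = 0.122696
PV = $350.00 * 0.122696 / 0.0446 = $962.86

$962.86


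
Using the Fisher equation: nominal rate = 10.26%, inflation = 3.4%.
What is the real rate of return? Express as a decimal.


Formula: (1 + r_real) = (1 + r_nom) / (1 + inflation)
Substituting: (1 + r_real) = 1.1026 / 1.034
(1 + r_real) = 1.066344
r_real = 1.066344 - 1 = 0.066344

0.066344


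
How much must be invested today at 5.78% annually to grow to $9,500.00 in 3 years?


Formula: PV = FV / (1 + r)^n
Substituting: PV = $9,500.00 / (1 + 0.0578)^3
Discount factor: (1.0578)^3 = 1.183616
PV = $9,500.00 / 1.183616 = $8,026.25

$8,026.25


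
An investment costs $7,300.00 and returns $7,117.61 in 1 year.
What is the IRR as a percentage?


Formula: IRR = C1/C0 - 1
Substituting: IRR = $7,117.61 / $7,300.00 - 1
Ratio: 0.975015 - 1 = -0.024985
IRR = -2.4985%

-2.4985%


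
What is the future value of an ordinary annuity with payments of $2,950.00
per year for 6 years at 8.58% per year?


Formula: FV = PMT * ((1+r)^n - 1) / r
Growth factor: (1 + 0.0858)^6 = 1.638698
Numerator: 1.638698 - 1 = 0.638698
FV = $2,950.00 * 0.638698 / 0.0858 = $21,959.91

$21,959.91


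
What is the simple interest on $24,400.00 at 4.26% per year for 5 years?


Formula: I = P * r * t
Substituting: I = $24,400.00 * 0.0426 * 5
Step: I = $24,400.00 * 0.213
I = $5,197.20

$5,197.20


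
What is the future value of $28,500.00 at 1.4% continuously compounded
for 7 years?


Formula: FV = P * e^(r*t)
Exponent: r*t = 0.014 * 7 = 0.098
e^(0.098) = 1.102963
FV = $28,500.00 * 1.102963 = $31,434.44

$31,434.44


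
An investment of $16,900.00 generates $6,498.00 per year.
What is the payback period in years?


Formula: Payback = investment / annual cash flow
Substituting: Payback = $16,900.00 / $6,498.00
Payback = 2.6008 years

2.6008 years


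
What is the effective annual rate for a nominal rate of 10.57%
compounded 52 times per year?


Formula: EAR = (1 + r/m)^m - 1
Period rate: r/m = 0.1057 / 52 = 0.002033
Compounding: (1 + 0.002033)^52 = 1.111369
EAR = 1.111369 - 1 = 0.111369

0.111369


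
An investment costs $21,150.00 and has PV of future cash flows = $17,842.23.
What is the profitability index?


Formula: PI = PV(cash flows) / initial investment
Substituting: PI = $17,842.23 / $21,150.00
PI = 0.8436

0.8436


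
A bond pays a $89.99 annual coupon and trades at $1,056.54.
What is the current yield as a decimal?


Formula: Current yield = annual coupon / price
Substituting: CY = $89.99 / $1,056.54
CY = 0.085174

0.085174


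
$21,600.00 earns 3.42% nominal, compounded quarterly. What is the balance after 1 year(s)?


Formula: FV = P * (1 + r/m)^(m*t)
Period rate: r/m = 0.0342 / 4 = 0.00855
Total periods: m*t = 4 * 1 = 4
Growth factor: (1 + 0.00855)^4 = 1.034641
FV = $21,600.00 * 1.034641 = $22,348.25

$22,348.25


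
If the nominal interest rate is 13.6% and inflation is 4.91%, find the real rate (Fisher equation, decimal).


Formula: (1 + r_real) = (1 + r_nom) / (1 + inflation)
Substituting: (1 + r_real) = 1.136 / 1.0491
(1 + r_real) = 1.082833
r_real = 1.082833 - 1 = 0.082833

0.082833


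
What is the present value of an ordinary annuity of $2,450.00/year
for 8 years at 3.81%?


Formula: PV = PMT * (1 - (1+r)^(-n)) / r
Discount factor: (1 + 0.0381)^(-8) = 0.741458
Bracket: 1 - 0.741458 = 0.258542
PV = $2,450.00 * 0.258542 / 0.0381 = $16,625.41

$16,625.41


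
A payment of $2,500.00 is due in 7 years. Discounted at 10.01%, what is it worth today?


Formula: PV = FV / (1 + r)^n
Substituting: PV = $2,500.00 / (1 + 0.1001)^7
Discount factor: (1.1001)^7 = 1.949958
PV = $2,500.00 / 1.949958 = $1,282.08

$1,282.08


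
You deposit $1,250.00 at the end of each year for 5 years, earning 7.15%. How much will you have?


Formula: FV = PMT * ((1+r)^n - 1) / r
Growth factor: (1 + 0.0715)^5 = 1.41241
Numerator: 1.41241 - 1 = 0.41241
FV = $1,250.00 * 0.41241 / 0.0715 = $7,209.97

$7,209.97


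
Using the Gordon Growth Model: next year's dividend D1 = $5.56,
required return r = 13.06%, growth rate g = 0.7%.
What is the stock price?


Formula: P = D1 / (r - g)
Spread: r - g = 0.1306 - 0.007 = 0.1236
Substituting: P = $5.56 / 0.1236
P = $44.98

$44.98


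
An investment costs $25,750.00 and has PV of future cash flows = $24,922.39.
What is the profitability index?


Formula: PI = PV(cash flows) / initial investment
Substituting: PI = $24,922.39 / $25,750.00
PI = 0.9679

0.9679


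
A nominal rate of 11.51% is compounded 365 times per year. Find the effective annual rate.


Formula: EAR = (1 + r/m)^m - 1
Period rate: r/m = 0.1151 / 365 = 0.000315
Compounding: (1 + 0.000315)^365 = 1.121965
EAR = 1.121965 - 1 = 0.121965

0.121965


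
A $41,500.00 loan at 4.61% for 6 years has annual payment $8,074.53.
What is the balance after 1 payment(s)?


Formula: Balance = PV*(1+r)^k - PMT*((1+r)^k - 1)/r
Growth: (1 + 0.0461)^1 = 1.0461
Accumulated factor: ((1+r)^k - 1)/r = 1.0
Balance = $41,500.00 * 1.0461 - $8,074.53 * 1.0
Balance = $35,338.62

$35,338.62


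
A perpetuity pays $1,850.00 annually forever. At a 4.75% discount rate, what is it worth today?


Formula: PV = C / r
Substituting: PV = $1,850.00 / 0.0475
PV = $38,947.37

$38,947.37


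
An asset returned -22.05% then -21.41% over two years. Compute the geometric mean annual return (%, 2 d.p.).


Formula: Geometric mean = ((1+r1)*(1+r2))^(1/2) - 1
Product: (1 + -0.2205) * (1 + -0.2141) = 0.7795 * 0.7859 = 0.612609
Square root: 0.612609^0.5 = 0.782693
Geometric mean = 0.782693 - 1 = -0.217307
As percentage: -21.73%

-21.73%


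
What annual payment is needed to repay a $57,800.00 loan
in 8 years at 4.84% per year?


Formula: PMT = PV * r / (1 - (1+r)^(-n))
Denominator: 1 - (1 + 0.0484)^(-8) = 0.314853
Numerator: $57,800.00 * 0.0484 = 2797.52
PMT = 2797.52 / 0.314853 = $8,885.17

$8,885.17


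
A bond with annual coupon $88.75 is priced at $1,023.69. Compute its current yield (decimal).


Formula: Current yield = annual coupon / price
Substituting: CY = $88.75 / $1,023.69
CY = 0.086696

0.086696


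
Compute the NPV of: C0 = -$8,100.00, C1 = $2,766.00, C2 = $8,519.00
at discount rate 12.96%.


Formula: NPV = C0 + C1/(1+r) + C2/(1+r)^2
Discount C1: $2,766.00 / (1 + 0.1296) = $2,448.65
Discount C2: $8,519.00 / (1 + 0.1296)^2 = $6,676.35
NPV = -$8,100.00 + $2,448.65 + $6,676.35 = $1,025.01

$1,025.01


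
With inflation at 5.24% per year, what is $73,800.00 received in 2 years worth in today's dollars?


Formula: Real value = nominal / (1 + inflation)^years
Price level: (1 + 0.0524)^2 = 1.107546
Real value = $73,800.00 / 1.107546 = $66,633.82

$66,633.82


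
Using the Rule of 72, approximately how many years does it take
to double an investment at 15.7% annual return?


Formula: Years ≈ 72 / r
Substituting: Years ≈ 72 / 15.7
Years ≈ 4.6

4.6 years


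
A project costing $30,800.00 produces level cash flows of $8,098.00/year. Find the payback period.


Formula: Payback = investment / annual cash flow
Substituting: Payback = $30,800.00 / $8,098.00
Payback = 3.8034 years

3.8034 years


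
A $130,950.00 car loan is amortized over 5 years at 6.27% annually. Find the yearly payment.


Formula: PMT = PV * r / (1 - (1+r)^(-n))
Denominator: 1 - (1 + 0.0627)^(-5) = 0.262187
Numerator: $130,950.00 * 0.0627 = 8210.565
PMT = 8210.565 / 0.262187 = $31,315.74

$31,315.74


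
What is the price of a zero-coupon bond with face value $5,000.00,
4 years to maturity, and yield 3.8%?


Formula: Price = FV / (1 + r)^n
Substituting: Price = $5,000.00 / (1 + 0.038)^4
Discount factor: (1.038)^4 = 1.160886
Price = $5,000.00 / 1.160886 = $4,307.06

$4,307.06


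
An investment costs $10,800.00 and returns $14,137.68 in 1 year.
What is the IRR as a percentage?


Formula: IRR = C1/C0 - 1
Substituting: IRR = $14,137.68 / $10,800.00 - 1
Ratio: 1.309044 - 1 = 0.309044
IRR = 30.9044%

30.9044%


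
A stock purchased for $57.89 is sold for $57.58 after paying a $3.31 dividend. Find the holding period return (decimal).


Formula: HPR = (P1 - P0 + D) / P0
Gain: $57.58 - $57.89 + $3.31 = $3.00
HPR = $3.00 / $57.89 = 0.0518

0.0518


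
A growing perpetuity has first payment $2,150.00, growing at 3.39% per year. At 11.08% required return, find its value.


Formula: PV = C / (r - g)
Spread: r - g = 0.1108 - 0.0339 = 0.0769
Substituting: PV = $2,150.00 / 0.0769
PV = $27,958.39

$27,958.39


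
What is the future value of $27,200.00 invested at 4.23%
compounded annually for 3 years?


Formula: FV = P * (1 + r)^n
Substituting: FV = $27,200.00 * (1 + 0.0423)^3
Growth factor: (1.0423)^3 = 1.132344
FV = $27,200.00 * 1.132344 = $30,799.74

$30,799.74


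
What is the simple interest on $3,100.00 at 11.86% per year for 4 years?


Formula: I = P * r * t
Substituting: I = $3,100.00 * 0.1186 * 4
Step: I = $3,100.00 * 0.4744
I = $1,470.64

$1,470.64


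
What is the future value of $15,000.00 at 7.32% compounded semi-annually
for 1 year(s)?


Formula: FV = P * (1 + r/m)^(m*t)
Period rate: r/m = 0.0732 / 2 = 0.0366
Total periods: m*t = 2 * 1 = 2
Growth factor: (1 + 0.0366)^2 = 1.07454
FV = $15,000.00 * 1.07454 = $16,118.09

$16,118.09


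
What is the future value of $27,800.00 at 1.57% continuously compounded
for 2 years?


Formula: FV = P * e^(r*t)
Exponent: r*t = 0.0157 * 2 = 0.0314
e^(0.0314) = 1.031898
FV = $27,800.00 * 1.031898 = $28,686.77

$28,686.77


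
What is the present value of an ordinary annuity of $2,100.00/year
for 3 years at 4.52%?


Formula: PV = PMT * (1 - (1+r)^(-n)) / r
Discount factor: (1 + 0.0452)^(-3) = 0.875794
Bracket: 1 - 0.875794 = 0.124206
PV = $2,100.00 * 0.124206 / 0.0452 = $5,770.65

$5,770.65


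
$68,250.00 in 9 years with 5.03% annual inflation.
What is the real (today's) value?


Formula: Real value = nominal / (1 + inflation)^years
Price level: (1 + 0.0503)^9 = 1.555322
Real value = $68,250.00 / 1.555322 = $43,881.59

$43,881.59


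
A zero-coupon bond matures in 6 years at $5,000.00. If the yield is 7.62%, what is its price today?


Formula: Price = FV / (1 + r)^n
Substituting: Price = $5,000.00 / (1 + 0.0762)^6
Discount factor: (1.0762)^6 = 1.553667
Price = $5,000.00 / 1.553667 = $3,218.19

$3,218.19


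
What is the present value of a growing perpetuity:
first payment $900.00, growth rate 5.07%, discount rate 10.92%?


Formula: PV = C / (r - g)
Spread: r - g = 0.1092 - 0.0507 = 0.0585
Substituting: PV = $900.00 / 0.0585
PV = $15,384.62

$15,384.62


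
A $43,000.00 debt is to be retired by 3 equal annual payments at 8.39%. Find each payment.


Formula: PMT = PV * r / (1 - (1+r)^(-n))
Denominator: 1 - (1 + 0.0839)^(-3) = 0.214706
Numerator: $43,000.00 * 0.0839 = 3607.7
PMT = 3607.7 / 0.214706 = $16,802.99

$16,802.99


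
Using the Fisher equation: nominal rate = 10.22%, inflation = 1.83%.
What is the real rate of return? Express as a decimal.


Formula: (1 + r_real) = (1 + r_nom) / (1 + inflation)
Substituting: (1 + r_real) = 1.1022 / 1.0183
(1 + r_real) = 1.082392
r_real = 1.082392 - 1 = 0.082392

0.082392


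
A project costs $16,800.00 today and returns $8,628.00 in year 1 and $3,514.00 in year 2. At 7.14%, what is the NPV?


Formula: NPV = C0 + C1/(1+r) + C2/(1+r)^2
Discount C1: $8,628.00 / (1 + 0.0714) = $8,053.01
Discount C2: $3,514.00 / (1 + 0.0714)^2 = $3,061.25
NPV = -$16,800.00 + $8,053.01 + $3,061.25 = -$5,685.74

-$5,685.74


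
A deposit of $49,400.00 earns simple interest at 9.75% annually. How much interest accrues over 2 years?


Formula: I = P * r * t
Substituting: I = $49,400.00 * 0.0975 * 2
Step: I = $49,400.00 * 0.195
I = $9,633.00

$9,633.00


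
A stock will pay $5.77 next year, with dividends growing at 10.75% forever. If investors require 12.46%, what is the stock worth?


Formula: P = D1 / (r - g)
Spread: r - g = 0.1246 - 0.1075 = 0.0171
Substituting: P = $5.77 / 0.0171
P = $337.43

$337.43


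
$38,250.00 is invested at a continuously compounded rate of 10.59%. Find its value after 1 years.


Formula: FV = P * e^(r*t)
Exponent: r*t = 0.1059 * 1 = 0.1059
e^(0.1059) = 1.111711
FV = $38,250.00 * 1.111711 = $42,522.93

$42,522.93


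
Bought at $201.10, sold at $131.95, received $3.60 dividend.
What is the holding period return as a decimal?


Formula: HPR = (P1 - P0 + D) / P0
Gain: $131.95 - $201.10 + $3.60 = -$65.55
HPR = -$65.55 / $201.10 = -0.326

-0.326


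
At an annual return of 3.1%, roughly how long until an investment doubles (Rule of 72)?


Formula: Years ≈ 72 / r
Substituting: Years ≈ 72 / 3.1
Years ≈ 23.2

23.2 years


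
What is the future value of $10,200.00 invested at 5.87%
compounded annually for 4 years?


Formula: FV = P * (1 + r)^n
Substituting: FV = $10,200.00 * (1 + 0.0587)^4
Growth factor: (1.0587)^4 = 1.256295
FV = $10,200.00 * 1.256295 = $12,814.21

$12,814.21


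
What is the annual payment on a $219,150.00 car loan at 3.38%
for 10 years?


Formula: PMT = PV * r / (1 - (1+r)^(-n))
Denominator: 1 - (1 + 0.0338)^(-10) = 0.282809
Numerator: $219,150.00 * 0.0338 = 7407.27
PMT = 7407.27 / 0.282809 = $26,191.76

$26,191.76


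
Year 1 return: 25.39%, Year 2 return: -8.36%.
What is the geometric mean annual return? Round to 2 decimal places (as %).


Formula: Geometric mean = ((1+r1)*(1+r2))^(1/2) - 1
Product: (1 + 0.2539) * (1 + -0.0836) = 1.2539 * 0.9164 = 1.149074
Square root: 1.149074^0.5 = 1.071949
Geometric mean = 1.071949 - 1 = 0.071949
As percentage: 7.19%

7.19%


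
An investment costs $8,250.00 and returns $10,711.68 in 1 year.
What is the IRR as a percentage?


Formula: IRR = C1/C0 - 1
Substituting: IRR = $10,711.68 / $8,250.00 - 1
Ratio: 1.298385 - 1 = 0.298385
IRR = 29.8385%

29.8385%


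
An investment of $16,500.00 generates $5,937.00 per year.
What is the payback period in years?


Formula: Payback = investment / annual cash flow
Substituting: Payback = $16,500.00 / $5,937.00
Payback = 2.7792 years

2.7792 years


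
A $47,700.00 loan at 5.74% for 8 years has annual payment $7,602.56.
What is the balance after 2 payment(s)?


Formula: Balance = PV*(1+r)^k - PMT*((1+r)^k - 1)/r
Growth: (1 + 0.0574)^2 = 1.118095
Accumulated factor: ((1+r)^k - 1)/r = 2.0574
Balance = $47,700.00 * 1.118095 - $7,602.56 * 2.0574
Balance = $37,691.61

$37,691.61


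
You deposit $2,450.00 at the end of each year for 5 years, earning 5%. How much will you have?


Formula: FV = PMT * ((1+r)^n - 1) / r
Growth factor: (1 + 0.05)^5 = 1.276282
Numerator: 1.276282 - 1 = 0.276282
FV = $2,450.00 * 0.276282 / 0.05 = $13,537.80

$13,537.80


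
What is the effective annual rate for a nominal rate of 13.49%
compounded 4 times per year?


Formula: EAR = (1 + r/m)^m - 1
Period rate: r/m = 0.1349 / 4 = 0.033725
Compounding: (1 + 0.033725)^4 = 1.141879
EAR = 1.141879 - 1 = 0.141879

0.141879


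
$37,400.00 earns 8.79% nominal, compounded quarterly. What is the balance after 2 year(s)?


Formula: FV = P * (1 + r/m)^(m*t)
Period rate: r/m = 0.0879 / 4 = 0.021975
Total periods: m*t = 4 * 2 = 8
Growth factor: (1 + 0.021975)^8 = 1.189932
FV = $37,400.00 * 1.189932 = $44,503.46

$44,503.46


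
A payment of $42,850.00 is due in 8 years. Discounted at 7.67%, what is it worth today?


Formula: PV = FV / (1 + r)^n
Substituting: PV = $42,850.00 / (1 + 0.0767)^8
Discount factor: (1.0767)^8 = 1.806166
PV = $42,850.00 / 1.806166 = $23,724.28

$23,724.28


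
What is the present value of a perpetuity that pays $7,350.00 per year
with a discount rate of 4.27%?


Formula: PV = C / r
Substituting: PV = $7,350.00 / 0.0427
PV = $172,131.15

$172,131.15


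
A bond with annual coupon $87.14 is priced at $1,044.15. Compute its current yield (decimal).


Formula: Current yield = annual coupon / price
Substituting: CY = $87.14 / $1,044.15
CY = 0.083455

0.083455


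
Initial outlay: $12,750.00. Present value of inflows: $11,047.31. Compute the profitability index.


Formula: PI = PV(cash flows) / initial investment
Substituting: PI = $11,047.31 / $12,750.00
PI = 0.8665

0.8665


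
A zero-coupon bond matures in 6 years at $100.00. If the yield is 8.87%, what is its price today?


Formula: Price = FV / (1 + r)^n
Substituting: Price = $100.00 / (1 + 0.0887)^6
Discount factor: (1.0887)^6 = 1.665135
Price = $100.00 / 1.665135 = $60.06

$60.06


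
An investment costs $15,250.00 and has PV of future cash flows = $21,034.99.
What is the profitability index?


Formula: PI = PV(cash flows) / initial investment
Substituting: PI = $21,034.99 / $15,250.00
PI = 1.3793

1.3793


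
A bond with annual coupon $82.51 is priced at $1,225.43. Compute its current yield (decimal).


Formula: Current yield = annual coupon / price
Substituting: CY = $82.51 / $1,225.43
CY = 0.067331

0.067331


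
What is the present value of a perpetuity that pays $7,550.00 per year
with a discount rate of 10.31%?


Formula: PV = C / r
Substituting: PV = $7,550.00 / 0.1031
PV = $73,229.87

$73,229.87


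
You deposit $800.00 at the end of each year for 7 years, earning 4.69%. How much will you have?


Formula: FV = PMT * ((1+r)^n - 1) / r
Growth factor: (1 + 0.0469)^7 = 1.378277
Numerator: 1.378277 - 1 = 0.378277
FV = $800.00 * 0.378277 / 0.0469 = $6,452.48

$6,452.48


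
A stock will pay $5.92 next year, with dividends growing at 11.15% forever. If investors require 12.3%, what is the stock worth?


Formula: P = D1 / (r - g)
Spread: r - g = 0.123 - 0.1115 = 0.0115
Substituting: P = $5.92 / 0.0115
P = $514.78

$514.78


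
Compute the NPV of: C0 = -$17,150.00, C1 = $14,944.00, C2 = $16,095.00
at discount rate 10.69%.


Formula: NPV = C0 + C1/(1+r) + C2/(1+r)^2
Discount C1: $14,944.00 / (1 + 0.1069) = $13,500.77
Discount C2: $16,095.00 / (1 + 0.1069)^2 = $13,136.33
NPV = -$17,150.00 + $13,500.77 + $13,136.33 = $9,487.10

$9,487.10


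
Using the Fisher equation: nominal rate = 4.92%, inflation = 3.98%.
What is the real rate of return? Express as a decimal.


Formula: (1 + r_real) = (1 + r_nom) / (1 + inflation)
Substituting: (1 + r_real) = 1.0492 / 1.0398
(1 + r_real) = 1.00904
r_real = 1.00904 - 1 = 0.00904

0.00904


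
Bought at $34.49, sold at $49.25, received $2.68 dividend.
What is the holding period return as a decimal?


Formula: HPR = (P1 - P0 + D) / P0
Gain: $49.25 - $34.49 + $2.68 = $17.44
HPR = $17.44 / $34.49 = 0.5057

0.5057


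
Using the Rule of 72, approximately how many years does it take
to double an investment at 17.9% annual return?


Formula: Years ≈ 72 / r
Substituting: Years ≈ 72 / 17.9
Years ≈ 4.0

4.0 years


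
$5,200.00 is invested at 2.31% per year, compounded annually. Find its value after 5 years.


Formula: FV = P * (1 + r)^n
Substituting: FV = $5,200.00 * (1 + 0.0231)^5
Growth factor: (1.0231)^5 = 1.120961
FV = $5,200.00 * 1.120961 = $5,829.00

$5,829.00


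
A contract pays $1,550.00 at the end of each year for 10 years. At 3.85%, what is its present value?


Formula: PV = PMT * (1 - (1+r)^(-n)) / r
Discount factor: (1 + 0.0385)^(-10) = 0.685386
Bracket: 1 - 0.685386 = 0.314614
PV = $1,550.00 * 0.314614 / 0.0385 = $12,666.29

$12,666.29


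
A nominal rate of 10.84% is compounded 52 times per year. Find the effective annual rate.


Formula: EAR = (1 + r/m)^m - 1
Period rate: r/m = 0.1084 / 52 = 0.002085
Compounding: (1 + 0.002085)^52 = 1.114368
EAR = 1.114368 - 1 = 0.114368

0.114368


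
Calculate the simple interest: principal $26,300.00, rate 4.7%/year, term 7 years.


Formula: I = P * r * t
Substituting: I = $26,300.00 * 0.047 * 7
Step: I = $26,300.00 * 0.329
I = $8,652.70

$8,652.70


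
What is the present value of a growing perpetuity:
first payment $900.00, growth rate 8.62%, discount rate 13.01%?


Formula: PV = C / (r - g)
Spread: r - g = 0.1301 - 0.0862 = 0.0439
Substituting: PV = $900.00 / 0.0439
PV = $20,501.14

$20,501.14


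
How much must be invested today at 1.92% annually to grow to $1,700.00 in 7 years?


Formula: PV = FV / (1 + r)^n
Substituting: PV = $1,700.00 / (1 + 0.0192)^7
Discount factor: (1.0192)^7 = 1.142394
PV = $1,700.00 / 1.142394 = $1,488.10

$1,488.10
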